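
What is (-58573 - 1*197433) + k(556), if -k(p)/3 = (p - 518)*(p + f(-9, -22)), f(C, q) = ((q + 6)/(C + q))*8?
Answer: -9915682/31 ≈ -3.1986e+5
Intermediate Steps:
f(C, q) = 8*(6 + q)/(C + q) (f(C, q) = ((6 + q)/(C + q))*8 = 8*(6 + q)/(C + q))
k(p) = -3*(-518 + p)*(128/31 + p) (k(p) = -3*(p - 518)*(p + 8*(6 - 22)/(-9 - 22)) = -3*(-518 + p)*(p + 8*(-16)/(-31)) = -3*(-518 + p)*(p + 8*(-1/31)*(-16)) = -3*(-518 + p)*(p + 128/31) = -3*(-518 + p)*(128/31 + p))
(-58573 - 1*197433) + k(556) = (-58573 - 1*197433) + (198912/31 - 3*556**2 + (47790/31)*556) = (-58573 - 197433) + (198912/31 - 3*309136 + 26571240/31) = -256006 + (198912/31 - 927408 + 26571240/31) = -256006 - 1979496/31 = -9915682/31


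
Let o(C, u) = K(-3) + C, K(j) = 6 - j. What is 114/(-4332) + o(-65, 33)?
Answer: -2129/38 ≈ -56.026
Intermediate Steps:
o(C, u) = 9 + C (o(C, u) = (6 - 1*(-3)) + C = (6 + 3) + C = 9 + C)
114/(-4332) + o(-65, 33) = 114/(-4332) + (9 - 65) = 114*(-1/4332) - 56 = -1/38 - 56 = -2129/38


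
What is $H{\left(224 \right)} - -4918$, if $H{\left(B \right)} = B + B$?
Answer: $5366$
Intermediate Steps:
$H{\left(B \right)} = 2 B$
$H{\left(224 \right)} - -4918 = 2 \cdot 224 - -4918 = 448 + 4918 = 5366$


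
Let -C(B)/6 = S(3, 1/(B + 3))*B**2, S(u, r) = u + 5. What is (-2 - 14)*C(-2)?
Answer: 3072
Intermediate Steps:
S(u, r) = 5 + u
C(B) = -48*B**2 (C(B) = -6*(5 + 3)*B**2 = -48*B**2)
(-2 - 14)*C(-2) = (-2 - 14)*(-48*(-2)**2) = -(-768)*4 = -16*(-192) = 3072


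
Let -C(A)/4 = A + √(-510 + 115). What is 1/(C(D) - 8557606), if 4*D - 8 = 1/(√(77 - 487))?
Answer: 410*I/(-√410 - 3508621740*I + 1640*√395) ≈ -1.1685e-7 + 1.0849e-12*I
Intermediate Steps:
D = 2 - I*√410/1640 (D = 2 + 1/(4*(√(77 - 487))) = 2 + 1/(4*(√(-410))) = 2 + 1/(4*((I*√410))) = 2 + (-I*√410/410)/4 = 2 - I*√410/1640 ≈ 2.0 - 0.012347*I)
C(A) = -4*A - 4*I*√395 (C(A) = -4*(A + √(-510 + 115)) = -4*(A + √(-395)) = -4*(A + I*√395) = -4*A - 4*I*√395)
1/(C(D) - 8557606) = 1/((-4*(2 - I*√410/1640) - 4*I*√395) - 8557606) = 1/(((-8 + I*√410/410) - 4*I*√395) - 8557606) = 1/((-8 - 4*I*√395 + I*√410/410) - 8557606) = 1/(-8557614 - 4*I*√395 + I*√410/410)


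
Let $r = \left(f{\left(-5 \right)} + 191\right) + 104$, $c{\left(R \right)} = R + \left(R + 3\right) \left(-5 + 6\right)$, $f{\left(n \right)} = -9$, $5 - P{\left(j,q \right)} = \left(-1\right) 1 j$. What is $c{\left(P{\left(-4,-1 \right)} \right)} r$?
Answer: $1430$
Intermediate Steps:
$P{\left(j,q \right)} = 5 + j$ ($P{\left(j,q \right)} = 5 - \left(-1\right) 1 j = 5 - - j = 5 + j$)
$c{\left(R \right)} = 3 + 2 R$ ($c{\left(R \right)} = R + \left(3 + R\right) 1 = R + \left(3 + R\right) = 3 + 2 R$)
$r = 286$ ($r = \left(-9 + 191\right) + 104 = 182 + 104 = 286$)
$c{\left(P{\left(-4,-1 \right)} \right)} r = \left(3 + 2 \left(5 - 4\right)\right) 286 = \left(3 + 2 \cdot 1\right) 286 = \left(3 + 2\right) 286 = 5 \cdot 286 = 1430$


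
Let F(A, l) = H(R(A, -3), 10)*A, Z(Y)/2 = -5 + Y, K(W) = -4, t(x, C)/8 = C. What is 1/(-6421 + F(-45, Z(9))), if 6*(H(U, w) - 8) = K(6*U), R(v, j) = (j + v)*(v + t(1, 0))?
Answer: -1/6751 ≈ -0.00014813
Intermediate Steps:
t(x, C) = 8*C
R(v, j) = v*(j + v) (R(v, j) = (j + v)*(v + 8*0) = (j + v)*(v + 0) = (j + v)*v = v*(j + v))
Z(Y) = -10 + 2*Y (Z(Y) = 2*(-5 + Y) = -10 + 2*Y)
H(U, w) = 22/3 (H(U, w) = 8 + (⅙)*(-4) = 8 - ⅔ = 22/3)
F(A, l) = 22*A/3
1/(-6421 + F(-45, Z(9))) = 1/(-6421 + (22/3)*(-45)) = 1/(-6421 - 330) = 1/(-6751) = -1/6751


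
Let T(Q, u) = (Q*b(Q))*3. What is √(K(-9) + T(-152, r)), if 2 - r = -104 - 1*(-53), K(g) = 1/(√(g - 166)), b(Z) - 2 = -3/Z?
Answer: √(-1128225 - 35*I*√7)/35 ≈ 0.0012454 - 30.348*I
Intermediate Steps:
b(Z) = 2 - 3/Z
K(g) = (-166 + g)^(-½) (K(g) = 1/(√(-166 + g)) = (-166 + g)^(-½))
r = 53 (r = 2 - (-104 - 1*(-53)) = 2 - (-104 + 53) = 2 - 1*(-51) = 2 + 51 = 53)
T(Q, u) = 3*Q*(2 - 3/Q) (T(Q, u) = (Q*(2 - 3/Q))*3 = 3*Q*(2 - 3/Q))
√(K(-9) + T(-152, r)) = √((-166 - 9)^(-½) + (-9 + 6*(-152))) = √((-175)^(-½) + (-9 - 912)) = √(-I*√7/35 - 921) = √(-921 - I*√7/35)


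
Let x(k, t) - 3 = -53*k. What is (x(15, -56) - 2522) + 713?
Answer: -2601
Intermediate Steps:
x(k, t) = 3 - 53*k
(x(15, -56) - 2522) + 713 = ((3 - 53*15) - 2522) + 713 = ((3 - 795) - 2522) + 713 = (-792 - 2522) + 713 = -3314 + 713 = -2601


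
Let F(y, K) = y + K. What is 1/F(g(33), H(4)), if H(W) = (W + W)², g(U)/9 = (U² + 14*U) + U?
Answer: 1/14320 ≈ 6.9832e-5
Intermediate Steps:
g(U) = 9*U² + 135*U (g(U) = 9*((U² + 14*U) + U) = 9*(U² + 15*U) = 9*U² + 135*U)
H(W) = 4*W² (H(W) = (2*W)² = 4*W²)
F(y, K) = K + y
1/F(g(33), H(4)) = 1/(4*4² + 9*33*(15 + 33)) = 1/(4*16 + 9*33*48) = 1/(64 + 14256) = 1/14320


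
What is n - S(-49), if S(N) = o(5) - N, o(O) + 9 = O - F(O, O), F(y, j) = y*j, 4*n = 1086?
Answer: 503/2 ≈ 251.50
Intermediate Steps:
n = 543/2 (n = (¼)*1086 = 543/2 ≈ 271.50)
F(y, j) = j*y
o(O) = -9 + O - O² (o(O) = -9 + (O - O*O) = -9 + (O - O²) = -9 + O - O²)
S(N) = -29 - N (S(N) = (-9 + 5 - 1*5²) - N = (-9 + 5 - 1*25) - N = (-9 + 5 - 25) - N = -29 - N)
n - S(-49) = 543/2 - (-29 - 1*(-49)) = 543/2 - (-29 + 49) = 543/2 - 1*20 = 543/2 - 20 = 503/2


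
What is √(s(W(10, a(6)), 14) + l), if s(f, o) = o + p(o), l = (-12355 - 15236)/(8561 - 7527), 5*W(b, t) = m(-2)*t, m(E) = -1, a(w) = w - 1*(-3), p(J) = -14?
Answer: I*√28529094/1034 ≈ 5.1656*I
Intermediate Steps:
a(w) = 3 + w (a(w) = w + 3 = 3 + w)
W(b, t) = -t/5 (W(b, t) = (-t)/5 = -t/5)
l = -27591/1034 ≈ -26.684
s(f, o) = -14 + o (s(f, o) = o - 14 = -14 + o)
√(s(W(10, a(6)), 14) + l) = √((-14 + 14) - 27591/1034) = √(0 - 27591/1034) = √(-27591/1034) = I*√28529094/1034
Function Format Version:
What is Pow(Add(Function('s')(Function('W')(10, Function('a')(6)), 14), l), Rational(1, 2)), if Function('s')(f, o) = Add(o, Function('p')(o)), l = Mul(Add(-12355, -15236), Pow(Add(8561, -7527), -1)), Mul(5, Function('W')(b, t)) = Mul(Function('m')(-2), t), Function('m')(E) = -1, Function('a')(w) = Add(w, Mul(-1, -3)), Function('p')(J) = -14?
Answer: Mul(Rational(1, 1034), I, Pow(28529094, Rational(1, 2))) ≈ Mul(5.1656, I)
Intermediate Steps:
Function('a')(w) = Add(3, w) (Function('a')(w) = Add(w, 3) = Add(3, w))
Function('W')(b, t) = Mul(Rational(-1, 5), t) (Function('W')(b, t) = Mul(Rational(1, 5), Mul(-1, t)) = Mul(Rational(-1, 5), t))
l = Rational(-27591, 1034) (l = Mul(-27591, Pow(1034, -1)) = Mul(-27591, Rational(1, 1034)) = Rational(-27591, 1034) ≈ -26.684)
Function('s')(f, o) = Add(-14, o) (Function('s')(f, o) = Add(o, -14) = Add(-14, o))
Pow(Add(Function('s')(Function('W')(10, Function('a')(6)), 14), l), Rational(1, 2)) = Pow(Add(Add(-14, 14), Rational(-27591, 1034)), Rational(1, 2)) = Pow(Add(0, Rational(-27591, 1034)), Rational(1, 2)) = Pow(Rational(-27591, 1034), Rational(1, 2)) = Mul(Rational(1, 1034), I, Pow(28529094, Rational(1, 2)))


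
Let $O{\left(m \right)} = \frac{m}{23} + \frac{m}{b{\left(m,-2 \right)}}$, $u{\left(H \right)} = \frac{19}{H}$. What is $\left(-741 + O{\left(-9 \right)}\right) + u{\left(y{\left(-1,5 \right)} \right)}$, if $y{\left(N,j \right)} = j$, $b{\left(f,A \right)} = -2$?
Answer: $- \frac{168611}{230} \approx -733.09$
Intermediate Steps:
$O{\left(m \right)} = - \frac{21 m}{46}$ ($O{\left(m \right)} = \frac{m}{23} + \frac{m}{-2} = m \frac{1}{23} + m \left(- \frac{1}{2}\right) = \frac{m}{23} - \frac{m}{2} = - \frac{21 m}{46}$)
$\left(-741 + O{\left(-9 \right)}\right) + u{\left(y{\left(-1,5 \right)} \right)} = \left(-741 - - \frac{189}{46}\right) + \frac{19}{5} = \left(-741 + \frac{189}{46}\right) + 19 \cdot \frac{1}{5} = - \frac{33897}{46} + \frac{19}{5} = - \frac{168611}{230}$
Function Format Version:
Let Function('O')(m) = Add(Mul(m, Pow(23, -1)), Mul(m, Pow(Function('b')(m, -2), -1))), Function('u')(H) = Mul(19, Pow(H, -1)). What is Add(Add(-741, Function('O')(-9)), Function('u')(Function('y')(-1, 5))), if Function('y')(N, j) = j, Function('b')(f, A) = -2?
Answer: Rational(-168611, 230) ≈ -733.09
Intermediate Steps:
Function('O')(m) = Mul(Rational(-21, 46), m) (Function('O')(m) = Add(Mul(m, Pow(23, -1)), Mul(m, Pow(-2, -1))) = Add(Mul(m, Rational(1, 23)), Mul(m, Rational(-1, 2))) = Add(Mul(Rational(1, 23), m), Mul(Rational(-1, 2), m)) = Mul(Rational(-21, 46), m))
Add(Add(-741, Function('O')(-9)), Function('u')(Function('y')(-1, 5))) = Add(Add(-741, Mul(Rational(-21, 46), -9)), Mul(19, Pow(5, -1))) = Add(Add(-741, Rational(189, 46)), Mul(19, Rational(1, 5))) = Add(Rational(-33897, 46), Rational(19, 5)) = Rational(-168611, 230)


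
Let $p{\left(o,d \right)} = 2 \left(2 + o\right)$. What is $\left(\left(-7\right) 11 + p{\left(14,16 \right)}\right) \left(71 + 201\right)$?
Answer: $-12240$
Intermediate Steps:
$p{\left(o,d \right)} = 4 + 2 o$
$\left(\left(-7\right) 11 + p{\left(14,16 \right)}\right) \left(71 + 201\right) = \left(\left(-7\right) 11 + \left(4 + 2 \cdot 14\right)\right) \left(71 + 201\right) = \left(-77 + \left(4 + 28\right)\right) 272 = \left(-77 + 32\right) 272 = \left(-45\right) 272 = -12240$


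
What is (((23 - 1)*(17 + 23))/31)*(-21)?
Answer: -18480/31 ≈ -596.13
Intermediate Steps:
(((23 - 1)*(17 + 23))/31)*(-21) = ((22*40)*(1/31))*(-21) = (880*(1/31))*(-21) = (880/31)*(-21) = -18480/31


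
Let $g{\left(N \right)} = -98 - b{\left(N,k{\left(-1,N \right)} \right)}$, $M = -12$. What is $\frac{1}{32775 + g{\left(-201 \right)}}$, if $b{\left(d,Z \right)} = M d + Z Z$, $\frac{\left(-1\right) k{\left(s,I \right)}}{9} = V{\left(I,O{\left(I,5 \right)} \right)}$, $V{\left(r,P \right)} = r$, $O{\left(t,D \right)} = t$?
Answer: $- \frac{1}{3242216} \approx -3.0843 \cdot 10^{-7}$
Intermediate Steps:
$k{\left(s,I \right)} = - 9 I$
$b{\left(d,Z \right)} = Z^{2} - 12 d$ ($b{\left(d,Z \right)} = - 12 d + Z Z = - 12 d + Z^{2} = Z^{2} - 12 d$)
$g{\left(N \right)} = -98 - 81 N^{2} + 12 N$ ($g{\left(N \right)} = -98 - \left(\left(- 9 N\right)^{2} - 12 N\right) = -98 - \left(81 N^{2} - 12 N\right) = -98 - \left(- 12 N + 81 N^{2}\right) = -98 - 81 N^{2} + 12 N$)
$\frac{1}{32775 + g{\left(-201 \right)}} = \frac{1}{32775 - \left(2510 + 3272481\right)} = \frac{1}{32775 - 3274991} = \frac{1}{-3242216} = - \frac{1}{3242216}$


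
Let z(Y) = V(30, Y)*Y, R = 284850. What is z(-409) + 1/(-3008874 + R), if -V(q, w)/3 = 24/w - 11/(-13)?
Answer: 34216465451/35412312 ≈ 966.23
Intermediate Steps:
V(q, w) = -33/13 - 72/w (V(q, w) = -3*(24/w - 11/(-13)) = -3*(24/w - 11*(-1/13)) = -3*(24/w + 11/13) = -3*(11/13 + 24/w) = -33/13 - 72/w)
z(Y) = Y*(-33/13 - 72/Y) (z(Y) = (-33/13 - 72/Y)*Y = Y*(-33/13 - 72/Y))
z(-409) + 1/(-3008874 + R) = (-72 - 33/13*(-409)) + 1/(-3008874 + 284850) = (-72 + 13497/13) + 1/(-2724024) = 12561/13 - 1/2724024 = 34216465451/35412312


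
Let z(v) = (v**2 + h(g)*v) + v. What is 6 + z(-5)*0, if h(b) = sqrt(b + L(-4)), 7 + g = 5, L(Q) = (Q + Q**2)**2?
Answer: 6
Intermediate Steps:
g = -2 (g = -7 + 5 = -2)
h(b) = sqrt(144 + b) (h(b) = sqrt(b + (-4)**2*(1 - 4)**2) = sqrt(b + 16*(-3)**2) = sqrt(b + 16*9) = sqrt(b + 144) = sqrt(144 + b))
z(v) = v + v**2 + v*sqrt(142) (z(v) = (v**2 + sqrt(144 - 2)*v) + v = (v**2 + sqrt(142)*v) + v = (v**2 + v*sqrt(142)) + v = v + v**2 + v*sqrt(142))
6 + z(-5)*0 = 6 - 5*(1 - 5 + sqrt(142))*0 = 6 - 5*(-4 + sqrt(142))*0 = 6 + (20 - 5*sqrt(142))*0 = 6 + 0 = 6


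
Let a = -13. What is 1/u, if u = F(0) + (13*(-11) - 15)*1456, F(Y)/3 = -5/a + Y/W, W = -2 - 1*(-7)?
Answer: -13/2990609 ≈ -4.3469e-6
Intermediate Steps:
W = 5 (W = -2 + 7 = 5)
F(Y) = 15/13 + 3*Y/5 (F(Y) = 3*(-5/(-13) + Y/5) = 3*(-5*(-1/13) + Y*(⅕)) = 3*(5/13 + Y/5) = 15/13 + 3*Y/5)
u = -2990609/13 (u = (15/13 + (⅗)*0) + (13*(-11) - 15)*1456 = (15/13 + 0) + (-143 - 15)*1456 = 15/13 - 158*1456 = 15/13 - 230048 = -2990609/13 ≈ -2.3005e+5)
1/u = 1/(-2990609/13) = -13/2990609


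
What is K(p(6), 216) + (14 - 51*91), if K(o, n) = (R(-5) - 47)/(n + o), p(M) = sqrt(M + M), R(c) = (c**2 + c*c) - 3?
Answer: -4627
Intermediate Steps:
R(c) = -3 + 2*c**2 (R(c) = (c**2 + c**2) - 3 = 2*c**2 - 3 = -3 + 2*c**2)
p(M) = sqrt(2)*sqrt(M) (p(M) = sqrt(2*M) = sqrt(2)*sqrt(M))
K(o, n) = 0 (K(o, n) = ((-3 + 2*(-5)**2) - 47)/(n + o) = ((-3 + 2*25) - 47)/(n + o) = ((-3 + 50) - 47)/(n + o) = (47 - 47)/(n + o) = 0/(n + o) = 0)
K(p(6), 216) + (14 - 51*91) = 0 + (14 - 51*91) = 0 + (14 - 4641) = 0 - 4627 = -4627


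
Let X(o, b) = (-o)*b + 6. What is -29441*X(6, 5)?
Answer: 706584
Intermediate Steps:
X(o, b) = 6 - b*o (X(o, b) = -b*o + 6 = 6 - b*o)
-29441*X(6, 5) = -29441*(6 - 1*5*6) = -29441*(6 - 30) = -29441*(-24) = 706584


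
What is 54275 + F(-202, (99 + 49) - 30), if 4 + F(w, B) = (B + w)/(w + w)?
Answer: 5481392/101 ≈ 54271.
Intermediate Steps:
F(w, B) = -4 + (B + w)/(2*w) (F(w, B) = -4 + (B + w)/(w + w) = -4 + (B + w)/((2*w)) = -4 + (B + w)*(1/(2*w)) = -4 + (B + w)/(2*w))
54275 + F(-202, (99 + 49) - 30) = 54275 + (½)*(((99 + 49) - 30) - 7*(-202))/(-202) = 54275 + (½)*(-1/202)*((148 - 30) + 1414) = 54275 + (½)*(-1/202)*(118 + 1414) = 54275 + (½)*(-1/202)*1532 = 54275 - 383/101 = 5481392/101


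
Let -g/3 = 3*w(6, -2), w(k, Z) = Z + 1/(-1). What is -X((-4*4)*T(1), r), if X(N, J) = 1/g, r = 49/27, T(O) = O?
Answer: -1/27 ≈ -0.037037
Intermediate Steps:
w(k, Z) = -1 + Z (w(k, Z) = Z - 1 = -1 + Z)
r = 49/27 (r = 49*(1/27) = 49/27 ≈ 1.8148)
g = 27 (g = -9*(-1 - 2) = -9*(-3) = -3*(-9) = 27)
X(N, J) = 1/27
-X((-4*4)*T(1), r) = -1*1/27 = -1/27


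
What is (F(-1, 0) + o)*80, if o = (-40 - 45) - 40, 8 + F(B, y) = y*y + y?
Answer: -10640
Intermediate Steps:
F(B, y) = -8 + y + y² (F(B, y) = -8 + (y*y + y) = -8 + (y² + y) = -8 + (y + y²) = -8 + y + y²)
o = -125 (o = -85 - 40 = -125)
(F(-1, 0) + o)*80 = ((-8 + 0 + 0²) - 125)*80 = ((-8 + 0 + 0) - 125)*80 = (-8 - 125)*80 = -133*80 = -10640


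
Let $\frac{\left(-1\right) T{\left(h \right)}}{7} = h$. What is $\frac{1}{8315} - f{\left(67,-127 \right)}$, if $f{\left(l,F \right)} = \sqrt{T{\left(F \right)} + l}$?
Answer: $\frac{1}{8315} - 2 \sqrt{239} \approx -30.919$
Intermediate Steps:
$T{\left(h \right)} = - 7 h$
$f{\left(l,F \right)} = \sqrt{l - 7 F}$ ($f{\left(l,F \right)} = \sqrt{- 7 F + l} = \sqrt{l - 7 F}$)
$\frac{1}{8315} - f{\left(67,-127 \right)} = \frac{1}{8315} - \sqrt{67 - -889} = \frac{1}{8315} - \sqrt{67 + 889} = \frac{1}{8315} - \sqrt{956} = \frac{1}{8315} - 2 \sqrt{239}$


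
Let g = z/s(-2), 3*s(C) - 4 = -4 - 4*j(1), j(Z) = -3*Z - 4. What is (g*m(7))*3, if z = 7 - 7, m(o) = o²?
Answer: 0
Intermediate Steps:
z = 0
j(Z) = -4 - 3*Z
s(C) = 28/3 (s(C) = 4/3 + (-4 - 4*(-4 - 3*1))/3 = 4/3 + (-4 - 4*(-4 - 3))/3 = 4/3 + (-4 - 4*(-7))/3 = 4/3 + (-4 + 28)/3 = 4/3 + (⅓)*24 = 4/3 + 8 = 28/3)
g = 0 (g = 0/(28/3) = 0*(3/28) = 0)
(g*m(7))*3 = (0*7²)*3 = (0*49)*3 = 0*3 = 0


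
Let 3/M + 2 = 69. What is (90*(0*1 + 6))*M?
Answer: 1620/67 ≈ 24.179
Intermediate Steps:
M = 3/67 (M = 3/(-2 + 69) = 3/67 ≈ 0.044776)
(90*(0*1 + 6))*M = (90*(0*1 + 6))*(3/67) = (90*(0 + 6))*(3/67) = (90*6)*(3/67) = 540*(3/67) = 1620/67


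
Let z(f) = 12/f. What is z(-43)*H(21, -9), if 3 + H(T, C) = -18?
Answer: 252/43 ≈ 5.8605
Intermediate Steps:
H(T, C) = -21 (H(T, C) = -3 - 18 = -21)
z(-43)*H(21, -9) = (12/(-43))*(-21) = (12*(-1/43))*(-21) = -12/43*(-21) = 252/43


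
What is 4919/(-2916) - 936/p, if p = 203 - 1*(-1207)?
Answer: -1610861/685260 ≈ -2.3507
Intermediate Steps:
p = 1410 (p = 203 + 1207 = 1410)
4919/(-2916) - 936/p = 4919/(-2916) - 936/1410 = 4919*(-1/2916) - 936*1/1410 = -4919/2916 - 156/235 = -1610861/685260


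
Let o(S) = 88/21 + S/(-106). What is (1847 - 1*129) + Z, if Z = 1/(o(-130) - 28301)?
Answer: 54104945399/31492984 ≈ 1718.0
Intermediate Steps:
o(S) = 88/21 - S/106 (o(S) = 88*(1/21) + S*(-1/106) = 88/21 - S/106)
Z = -1113/31492984 (Z = 1/((88/21 - 1/106*(-130)) - 28301) = 1/((88/21 + 65/53) - 28301) = 1/(6029/1113 - 28301) = 1/(-31492984/1113) = -1113/31492984 ≈ -3.5341e-5)
(1847 - 1*129) + Z = (1847 - 1*129) - 1113/31492984 = (1847 - 129) - 1113/31492984 = 1718 - 1113/31492984 = 54104945399/31492984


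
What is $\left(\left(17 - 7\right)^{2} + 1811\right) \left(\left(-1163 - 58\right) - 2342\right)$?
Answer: $-6808893$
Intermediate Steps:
$\left(\left(17 - 7\right)^{2} + 1811\right) \left(\left(-1163 - 58\right) - 2342\right) = \left(10^{2} + 1811\right) \left(-1221 - 2342\right) = \left(100 + 1811\right) \left(-3563\right) = 1911 \left(-3563\right) = -6808893$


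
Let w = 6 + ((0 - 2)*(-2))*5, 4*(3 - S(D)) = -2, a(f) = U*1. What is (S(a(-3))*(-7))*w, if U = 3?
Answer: -637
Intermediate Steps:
a(f) = 3 (a(f) = 3*1 = 3)
S(D) = 7/2 (S(D) = 3 - ¼*(-2) = 3 + ½ = 7/2)
w = 26 (w = 6 - 2*(-2)*5 = 6 + 4*5 = 6 + 20 = 26)
(S(a(-3))*(-7))*w = ((7/2)*(-7))*26 = -49/2*26 = -637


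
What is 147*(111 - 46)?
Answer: 9555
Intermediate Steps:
147*(111 - 46) = 147*65 = 9555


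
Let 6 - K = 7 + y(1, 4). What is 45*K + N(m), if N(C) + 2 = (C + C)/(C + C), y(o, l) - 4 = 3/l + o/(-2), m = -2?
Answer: -949/4 ≈ -237.25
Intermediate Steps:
y(o, l) = 4 + 3/l - o/2 (y(o, l) = 4 + (3/l + o/(-2)) = 4 + (3/l + o*(-½)) = 4 + (3/l - o/2) = 4 + 3/l - o/2)
N(C) = -1 (N(C) = -2 + (C + C)/(C + C) = -2 + (2*C)/((2*C)) = -2 + (2*C)*(1/(2*C)) = -2 + 1 = -1)
K = -21/4 (K = 6 - (7 + (4 + 3/4 - ½*1)) = 6 - (7 + (4 + 3*(¼) - ½)) = 6 - (7 + (4 + ¾ - ½)) = 6 - (7 + 17/4) = 6 - 1*45/4 = 6 - 45/4 = -21/4 ≈ -5.2500)
45*K + N(m) = 45*(-21/4) - 1 = -945/4 - 1 = -949/4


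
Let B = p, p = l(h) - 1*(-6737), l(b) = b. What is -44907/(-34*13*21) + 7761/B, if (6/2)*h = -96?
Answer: 41459893/6915090 ≈ 5.9956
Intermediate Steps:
h = -32 (h = (1/3)*(-96) = -32)
p = 6705 (p = -32 - 1*(-6737) = -32 + 6737 = 6705)
B = 6705
-44907/(-34*13*21) + 7761/B = -44907/(-34*13*21) + 7761/6705 = -44907/((-442*21)) + 7761*(1/6705) = -44907/(-9282) + 2587/2235 = -44907*(-1/9282) + 2587/2235 = 14969/3094 + 2587/2235 = 41459893/6915090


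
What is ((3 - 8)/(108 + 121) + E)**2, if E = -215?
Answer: 2424577600/52441 ≈ 46234.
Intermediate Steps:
((3 - 8)/(108 + 121) + E)**2 = ((3 - 8)/(108 + 121) - 215)**2 = (-5/229 - 215)**2 = (-49240/229)**2 = 2424577600/52441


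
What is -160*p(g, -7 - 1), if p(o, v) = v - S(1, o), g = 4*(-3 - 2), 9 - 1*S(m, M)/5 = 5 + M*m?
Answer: 20480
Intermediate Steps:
S(m, M) = 20 - 5*M*m (S(m, M) = 45 - 5*(5 + M*m) = 45 + (-25 - 5*M*m) = 20 - 5*M*m)
g = -20 (g = 4*(-5) = -20)
p(o, v) = -20 + v + 5*o (p(o, v) = v - (20 - 5*o*1) = v - (20 - 5*o) = v + (-20 + 5*o) = -20 + v + 5*o)
-160*p(g, -7 - 1) = -160*(-20 + (-7 - 1) + 5*(-20)) = -160*(-20 - 8 - 100) = -160*(-128) = 20480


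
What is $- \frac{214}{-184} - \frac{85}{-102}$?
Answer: $\frac{551}{276} \approx 1.9964$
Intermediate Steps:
$- \frac{214}{-184} - \frac{85}{-102} = \left(-214\right) \left(- \frac{1}{184}\right) - - \frac{5}{6} = \frac{107}{92} + \frac{5}{6} = \frac{551}{276}$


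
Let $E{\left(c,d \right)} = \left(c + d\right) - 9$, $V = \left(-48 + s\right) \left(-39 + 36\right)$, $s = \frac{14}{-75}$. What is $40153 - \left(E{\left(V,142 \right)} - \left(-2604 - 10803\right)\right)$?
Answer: $\frac{661711}{25} \approx 26468.0$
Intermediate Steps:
$s = - \frac{14}{75}$ ($s = 14 \left(- \frac{1}{75}\right) = - \frac{14}{75} \approx -0.18667$)
$V = \frac{3614}{25}$ ($V = \left(-48 - \frac{14}{75}\right) \left(-39 + 36\right) = \left(- \frac{3614}{75}\right) \left(-3\right) = \frac{3614}{25} \approx 144.56$)
$E{\left(c,d \right)} = -9 + c + d$
$40153 - \left(E{\left(V,142 \right)} - \left(-2604 - 10803\right)\right) = 40153 - \left(\left(-9 + \frac{3614}{25} + 142\right) - \left(-2604 - 10803\right)\right) = 40153 - \left(\frac{6939}{25} - \left(-2604 - 10803\right)\right) = 40153 - \left(\frac{6939}{25} - -13407\right) = 40153 - \left(\frac{6939}{25} + 13407\right) = 40153 - \frac{342114}{25} = \frac{661711}{25}$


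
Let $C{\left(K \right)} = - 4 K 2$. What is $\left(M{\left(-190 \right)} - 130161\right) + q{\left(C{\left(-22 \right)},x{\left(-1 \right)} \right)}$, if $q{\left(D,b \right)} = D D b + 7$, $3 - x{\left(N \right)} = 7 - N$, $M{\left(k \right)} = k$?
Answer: $-285224$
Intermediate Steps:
$C{\left(K \right)} = - 8 K$
$x{\left(N \right)} = -4 + N$ ($x{\left(N \right)} = 3 - \left(7 - N\right) = 3 + \left(-7 + N\right) = -4 + N$)
$q{\left(D,b \right)} = 7 + b D^{2}$ ($q{\left(D,b \right)} = D^{2} b + 7 = b D^{2} + 7 = 7 + b D^{2}$)
$\left(M{\left(-190 \right)} - 130161\right) + q{\left(C{\left(-22 \right)},x{\left(-1 \right)} \right)} = \left(-190 - 130161\right) + \left(7 + \left(-4 - 1\right) \left(\left(-8\right) \left(-22\right)\right)^{2}\right) = -130351 + \left(7 - 5 \cdot 176^{2}\right) = -130351 + \left(7 - 154880\right) = -130351 - 154873 = -285224$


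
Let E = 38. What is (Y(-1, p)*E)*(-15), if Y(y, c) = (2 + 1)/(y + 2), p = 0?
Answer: -1710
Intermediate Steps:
Y(y, c) = 3/(2 + y)
(Y(-1, p)*E)*(-15) = ((3/(2 - 1))*38)*(-15) = ((3/1)*38)*(-15) = ((3*1)*38)*(-15) = (3*38)*(-15) = 114*(-15) = -1710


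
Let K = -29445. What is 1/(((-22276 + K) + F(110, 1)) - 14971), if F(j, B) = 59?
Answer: -1/66633 ≈ -1.5008e-5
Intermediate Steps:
1/(((-22276 + K) + F(110, 1)) - 14971) = 1/(((-22276 - 29445) + 59) - 14971) = 1/((-51721 + 59) - 14971) = 1/(-51662 - 14971) = 1/(-66633) = -1/66633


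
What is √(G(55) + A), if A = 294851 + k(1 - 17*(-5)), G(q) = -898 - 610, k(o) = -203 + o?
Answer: √293226 ≈ 541.50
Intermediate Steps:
G(q) = -1508
A = 294734 (A = 294851 + (-203 + (1 - 17*(-5))) = 294851 + (-203 + (1 + 85)) = 294851 + (-203 + 86) = 294851 - 117 = 294734)
√(G(55) + A) = √(-1508 + 294734) = √293226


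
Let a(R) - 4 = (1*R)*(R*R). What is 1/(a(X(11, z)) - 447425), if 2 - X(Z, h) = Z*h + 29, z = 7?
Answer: -1/1572285 ≈ -6.3602e-7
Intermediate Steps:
X(Z, h) = -27 - Z*h (X(Z, h) = 2 - (Z*h + 29) = 2 - (29 + Z*h) = 2 + (-29 - Z*h) = -27 - Z*h)
a(R) = 4 + R**3 (a(R) = 4 + (1*R)*(R*R) = 4 + R*R**2 = 4 + R**3)
1/(a(X(11, z)) - 447425) = 1/((4 + (-27 - 1*11*7)**3) - 447425) = 1/((4 + (-27 - 77)**3) - 447425) = 1/((4 + (-104)**3) - 447425) = 1/((4 - 1124864) - 447425) = 1/(-1124860 - 447425) = 1/(-1572285) = -1/1572285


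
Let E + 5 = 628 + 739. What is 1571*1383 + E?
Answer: 2174055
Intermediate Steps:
E = 1362 (E = -5 + (628 + 739) = -5 + 1367 = 1362)
1571*1383 + E = 1571*1383 + 1362 = 2172693 + 1362 = 2174055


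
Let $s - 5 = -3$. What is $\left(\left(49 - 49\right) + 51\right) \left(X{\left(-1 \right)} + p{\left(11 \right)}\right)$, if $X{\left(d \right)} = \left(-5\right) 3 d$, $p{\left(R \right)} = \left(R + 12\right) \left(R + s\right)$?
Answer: $16014$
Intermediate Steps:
$s = 2$ ($s = 5 - 3 = 2$)
$p{\left(R \right)} = \left(2 + R\right) \left(12 + R\right)$ ($p{\left(R \right)} = \left(R + 12\right) \left(R + 2\right) = \left(12 + R\right) \left(2 + R\right) = \left(2 + R\right) \left(12 + R\right)$)
$X{\left(d \right)} = - 15 d$
$\left(\left(49 - 49\right) + 51\right) \left(X{\left(-1 \right)} + p{\left(11 \right)}\right) = \left(\left(49 - 49\right) + 51\right) \left(\left(-15\right) \left(-1\right) + \left(24 + 11^{2} + 14 \cdot 11\right)\right) = \left(0 + 51\right) \left(15 + \left(24 + 121 + 154\right)\right) = 51 \left(15 + 299\right) = 51 \cdot 314 = 16014$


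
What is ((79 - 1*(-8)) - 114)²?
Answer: 729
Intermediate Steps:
((79 - 1*(-8)) - 114)² = ((79 + 8) - 114)² = (87 - 114)² = (-27)² = 729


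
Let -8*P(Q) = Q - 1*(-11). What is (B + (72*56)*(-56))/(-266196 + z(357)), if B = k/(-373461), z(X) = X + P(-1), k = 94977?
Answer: 112432801452/132374620807 ≈ 0.84935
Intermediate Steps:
P(Q) = -11/8 - Q/8 (P(Q) = -(Q - 1*(-11))/8 = -(Q + 11)/8 = -(11 + Q)/8 = -11/8 - Q/8)
z(X) = -5/4 + X (z(X) = X + (-11/8 - 1/8*(-1)) = X + (-11/8 + 1/8) = X - 5/4 = -5/4 + X)
B = -31659/124487 (B = 94977/(-373461) = 94977*(-1/373461) = -31659/124487 ≈ -0.25432)
(B + (72*56)*(-56))/(-266196 + z(357)) = (-31659/124487 + (72*56)*(-56))/(-266196 + (-5/4 + 357)) = (-31659/124487 + 4032*(-56))/(-266196 + 1423/4) = (-31659/124487 - 225792)/(-1063361/4) = -28108200363/124487*(-4/1063361) = 112432801452/132374620807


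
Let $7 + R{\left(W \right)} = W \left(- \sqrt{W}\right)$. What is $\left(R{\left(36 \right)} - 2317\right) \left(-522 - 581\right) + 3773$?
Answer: $2805393$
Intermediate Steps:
$R{\left(W \right)} = -7 - W^{\frac{3}{2}}$ ($R{\left(W \right)} = -7 + W \left(- \sqrt{W}\right) = -7 - W^{\frac{3}{2}}$)
$\left(R{\left(36 \right)} - 2317\right) \left(-522 - 581\right) + 3773 = \left(\left(-7 - 36^{\frac{3}{2}}\right) - 2317\right) \left(-522 - 581\right) + 3773 = \left(\left(-7 - 216\right) - 2317\right) \left(-1103\right) + 3773 = \left(-223 - 2317\right) \left(-1103\right) + 3773 = \left(-2540\right) \left(-1103\right) + 3773 = 2801620 + 3773 = 2805393$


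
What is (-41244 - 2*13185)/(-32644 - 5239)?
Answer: 67614/37883 ≈ 1.7848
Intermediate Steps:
(-41244 - 2*13185)/(-32644 - 5239) = (-41244 - 26370)/(-37883) = -67614*(-1/37883) = 67614/37883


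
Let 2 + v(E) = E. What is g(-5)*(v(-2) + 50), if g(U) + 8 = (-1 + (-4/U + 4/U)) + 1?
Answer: -368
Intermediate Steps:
g(U) = -8 (g(U) = -8 + ((-1 + (-4/U + 4/U)) + 1) = -8 + ((-1 + 0) + 1) = -8 + (-1 + 1) = -8 + 0 = -8)
v(E) = -2 + E
g(-5)*(v(-2) + 50) = -8*((-2 - 2) + 50) = -8*(-4 + 50) = -8*46 = -368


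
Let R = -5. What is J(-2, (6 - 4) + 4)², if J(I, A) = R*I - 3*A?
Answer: 64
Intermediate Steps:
J(I, A) = -5*I - 3*A
J(-2, (6 - 4) + 4)² = (-5*(-2) - 3*((6 - 4) + 4))² = (10 - 3*(2 + 4))² = (10 - 3*6)² = (10 - 18)² = (-8)² = 64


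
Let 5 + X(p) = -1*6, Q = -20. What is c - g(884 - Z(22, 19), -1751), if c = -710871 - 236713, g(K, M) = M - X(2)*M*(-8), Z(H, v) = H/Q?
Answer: -1099921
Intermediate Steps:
Z(H, v) = -H/20 (Z(H, v) = H/(-20) = H*(-1/20) = -H/20)
X(p) = -11 (X(p) = -5 - 1*6 = -5 - 6 = -11)
g(K, M) = -87*M (g(K, M) = M - (-11*M)*(-8) = M - 88*M = -87*M)
c = -947584
c - g(884 - Z(22, 19), -1751) = -947584 - (-87)*(-1751) = -947584 - 1*152337 = -947584 - 152337 = -1099921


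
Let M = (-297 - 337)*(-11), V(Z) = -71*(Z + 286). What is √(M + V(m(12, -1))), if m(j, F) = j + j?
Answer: 2*I*√3759 ≈ 122.62*I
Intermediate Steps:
m(j, F) = 2*j
V(Z) = -20306 - 71*Z (V(Z) = -71*(286 + Z) = -20306 - 71*Z)
M = 6974 (M = -634*(-11) = 6974)
√(M + V(m(12, -1))) = √(6974 + (-20306 - 142*12)) = √(6974 + (-20306 - 71*24)) = √(6974 + (-20306 - 1704)) = √(6974 - 22010) = √(-15036) = 2*I*√3759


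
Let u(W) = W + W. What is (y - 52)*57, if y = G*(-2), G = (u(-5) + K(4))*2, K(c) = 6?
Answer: -2052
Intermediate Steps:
u(W) = 2*W
G = -8 (G = (2*(-5) + 6)*2 = (-10 + 6)*2 = -4*2 = -8)
y = 16 (y = -8*(-2) = 16)
(y - 52)*57 = (16 - 52)*57 = -36*57 = -2052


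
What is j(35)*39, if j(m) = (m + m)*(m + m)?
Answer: 191100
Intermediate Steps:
j(m) = 4*m² (j(m) = (2*m)*(2*m) = 4*m²)
j(35)*39 = (4*35²)*39 = (4*1225)*39 = 4900*39 = 191100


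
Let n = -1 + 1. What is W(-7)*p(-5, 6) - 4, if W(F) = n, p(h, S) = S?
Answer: -4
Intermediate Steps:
n = 0
W(F) = 0
W(-7)*p(-5, 6) - 4 = 0*6 - 4 = 0 - 4 = -4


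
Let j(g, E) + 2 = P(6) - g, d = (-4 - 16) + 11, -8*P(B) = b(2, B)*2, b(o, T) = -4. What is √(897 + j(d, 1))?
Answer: √905 ≈ 30.083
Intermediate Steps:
P(B) = 1 (P(B) = -(-1)*2/2 = -⅛*(-8) = 1)
d = -9 (d = -20 + 11 = -9)
j(g, E) = -1 - g (j(g, E) = -2 + (1 - g) = -1 - g)
√(897 + j(d, 1)) = √(897 + (-1 - 1*(-9))) = √(897 + (-1 + 9)) = √(897 + 8) = √905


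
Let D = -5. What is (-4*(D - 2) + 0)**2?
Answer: 784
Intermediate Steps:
(-4*(D - 2) + 0)**2 = (-4*(-5 - 2) + 0)**2 = (-4*(-7) + 0)**2 = (28 + 0)**2 = 28**2 = 784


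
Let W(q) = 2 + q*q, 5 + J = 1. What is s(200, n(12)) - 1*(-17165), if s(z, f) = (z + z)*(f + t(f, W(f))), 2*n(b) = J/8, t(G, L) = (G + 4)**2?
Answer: 22690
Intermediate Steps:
J = -4 (J = -5 + 1 = -4)
W(q) = 2 + q**2
t(G, L) = (4 + G)**2
n(b) = -1/4 (n(b) = (-4/8)/2 = (-4*1/8)/2 = (1/2)*(-1/2) = -1/4)
s(z, f) = 2*z*(f + (4 + f)**2) (s(z, f) = (z + z)*(f + (4 + f)**2) = (2*z)*(f + (4 + f)**2) = 2*z*(f + (4 + f)**2))
s(200, n(12)) - 1*(-17165) = 2*200*(-1/4 + (4 - 1/4)**2) - 1*(-17165) = 2*200*(-1/4 + (15/4)**2) + 17165 = 2*200*(-1/4 + 225/16) + 17165 = 2*200*(221/16) + 17165 = 5525 + 17165 = 22690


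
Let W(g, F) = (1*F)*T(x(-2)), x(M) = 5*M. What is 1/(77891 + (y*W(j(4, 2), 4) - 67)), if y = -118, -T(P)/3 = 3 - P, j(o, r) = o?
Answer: 1/96232 ≈ 1.0392e-5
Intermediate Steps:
T(P) = -9 + 3*P (T(P) = -3*(3 - P) = -9 + 3*P)
W(g, F) = -39*F (W(g, F) = (1*F)*(-9 + 3*(5*(-2))) = F*(-9 + 3*(-10)) = F*(-9 - 30) = F*(-39) = -39*F)
1/(77891 + (y*W(j(4, 2), 4) - 67)) = 1/(77891 + (-(-4602)*4 - 67)) = 1/(77891 + (-118*(-156) - 67)) = 1/(77891 + (18408 - 67)) = 1/(77891 + 18341) = 1/96232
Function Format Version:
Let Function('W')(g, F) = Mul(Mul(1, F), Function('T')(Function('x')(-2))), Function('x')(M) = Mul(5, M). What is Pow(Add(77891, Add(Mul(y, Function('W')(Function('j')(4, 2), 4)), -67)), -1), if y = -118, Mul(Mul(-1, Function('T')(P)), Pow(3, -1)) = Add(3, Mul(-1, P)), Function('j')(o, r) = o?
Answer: Rational(1, 96232) ≈ 1.0392e-5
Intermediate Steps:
Function('T')(P) = Add(-9, Mul(3, P)) (Function('T')(P) = Mul(-3, Add(3, Mul(-1, P))) = Add(-9, Mul(3, P)))
Function('W')(g, F) = Mul(-39, F) (Function('W')(g, F) = Mul(Mul(1, F), Add(-9, Mul(3, Mul(5, -2)))) = Mul(F, Add(-9, Mul(3, -10))) = Mul(F, Add(-9, -30)) = Mul(F, -39) = Mul(-39, F))
Pow(Add(77891, Add(Mul(y, Function('W')(Function('j')(4, 2), 4)), -67)), -1) = Pow(Add(77891, Add(Mul(-118, Mul(-39, 4)), -67)), -1) = Pow(Add(77891, Add(Mul(-118, -156), -67)), -1) = Pow(Add(77891, Add(18408, -67)), -1) = Pow(Add(77891, 18341), -1) = Pow(96232, -1) = Rational(1, 96232)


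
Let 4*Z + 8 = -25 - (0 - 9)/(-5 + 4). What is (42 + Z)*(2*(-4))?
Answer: -252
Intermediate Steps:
Z = -21/2 (Z = -2 + (-25 - (0 - 9)/(-5 + 4))/4 = -2 + (-25 - (-9)/(-1))/4 = -2 + (-25 - (-9)*(-1))/4 = -2 + (-25 - 1*9)/4 = -2 + (-25 - 9)/4 = -2 + (¼)*(-34) = -2 - 17/2 = -21/2 ≈ -10.500)
(42 + Z)*(2*(-4)) = (42 - 21/2)*(2*(-4)) = (63/2)*(-8) = -252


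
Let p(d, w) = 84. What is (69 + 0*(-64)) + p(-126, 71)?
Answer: 153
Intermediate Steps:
(69 + 0*(-64)) + p(-126, 71) = (69 + 0*(-64)) + 84 = (69 + 0) + 84 = 69 + 84 = 153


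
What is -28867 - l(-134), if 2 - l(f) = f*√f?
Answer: -28869 - 134*I*√134 ≈ -28869.0 - 1551.2*I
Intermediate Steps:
l(f) = 2 - f^(3/2) (l(f) = 2 - f*√f = 2 - f^(3/2))
-28867 - l(-134) = -28867 - (2 - (-134)^(3/2)) = -28867 - (2 - (-134)*I*√134) = -28867 - (2 + 134*I*√134) = -28867 + (-2 - 134*I*√134) = -28869 - 134*I*√134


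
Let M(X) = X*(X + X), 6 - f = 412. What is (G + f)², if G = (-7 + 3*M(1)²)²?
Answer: 145161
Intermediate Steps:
f = -406 (f = 6 - 1*412 = 6 - 412 = -406)
M(X) = 2*X² (M(X) = X*(2*X) = 2*X²)
G = 25 (G = (-7 + 3*(2*1²)²)² = (-7 + 3*(2*1)²)² = (-7 + 3*2²)² = (-7 + 3*4)² = (-7 + 12)² = 5² = 25)
(G + f)² = (25 - 406)² = (-381)² = 145161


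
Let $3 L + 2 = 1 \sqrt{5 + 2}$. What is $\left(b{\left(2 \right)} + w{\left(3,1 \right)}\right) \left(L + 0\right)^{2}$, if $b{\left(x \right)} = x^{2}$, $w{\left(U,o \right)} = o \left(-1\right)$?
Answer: $\frac{\left(2 - \sqrt{7}\right)^{2}}{3} \approx 0.139$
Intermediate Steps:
$w{\left(U,o \right)} = - o$
$L = - \frac{2}{3} + \frac{\sqrt{7}}{3}$ ($L = - \frac{2}{3} + \frac{1 \sqrt{5 + 2}}{3} = - \frac{2}{3} + \frac{1 \sqrt{7}}{3} = - \frac{2}{3} + \frac{\sqrt{7}}{3} \approx 0.21525$)
$\left(b{\left(2 \right)} + w{\left(3,1 \right)}\right) \left(L + 0\right)^{2} = \left(2^{2} - 1\right) \left(\left(- \frac{2}{3} + \frac{\sqrt{7}}{3}\right) + 0\right)^{2} = \left(4 - 1\right) \left(- \frac{2}{3} + \frac{\sqrt{7}}{3}\right)^{2} = 3 \left(- \frac{2}{3} + \frac{\sqrt{7}}{3}\right)^{2}$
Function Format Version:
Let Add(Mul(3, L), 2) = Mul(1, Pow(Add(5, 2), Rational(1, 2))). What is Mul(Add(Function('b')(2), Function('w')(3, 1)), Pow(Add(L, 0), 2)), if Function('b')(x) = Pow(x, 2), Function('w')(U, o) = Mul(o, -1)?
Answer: Mul(Rational(1, 3), Pow(Add(2, Mul(-1, Pow(7, Rational(1, 2)))), 2)) ≈ 0.13900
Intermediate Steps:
Function('w')(U, o) = Mul(-1, o)
L = Add(Rational(-2, 3), Mul(Rational(1, 3), Pow(7, Rational(1, 2)))) (L = Add(Rational(-2, 3), Mul(Rational(1, 3), Mul(1, Pow(Add(5, 2), Rational(1, 2))))) = Add(Rational(-2, 3), Mul(Rational(1, 3), Mul(1, Pow(7, Rational(1, 2))))) = Add(Rational(-2, 3), Mul(Rational(1, 3), Pow(7, Rational(1, 2)))) ≈ 0.21525)
Mul(Add(Function('b')(2), Function('w')(3, 1)), Pow(Add(L, 0), 2)) = Mul(Add(Pow(2, 2), Mul(-1, 1)), Pow(Add(Add(Rational(-2, 3), Mul(Rational(1, 3), Pow(7, Rational(1, 2)))), 0), 2)) = Mul(Add(4, -1), Pow(Add(Rational(-2, 3), Mul(Rational(1, 3), Pow(7, Rational(1, 2)))), 2)) = Mul(3, Pow(Add(Rational(-2, 3), Mul(Rational(1, 3), Pow(7, Rational(1, 2)))), 2))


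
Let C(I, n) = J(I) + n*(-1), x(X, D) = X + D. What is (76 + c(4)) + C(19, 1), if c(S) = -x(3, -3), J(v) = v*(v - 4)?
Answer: 360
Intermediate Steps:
J(v) = v*(-4 + v)
x(X, D) = D + X
C(I, n) = -n + I*(-4 + I) (C(I, n) = I*(-4 + I) + n*(-1) = I*(-4 + I) - n = -n + I*(-4 + I))
c(S) = 0 (c(S) = -(-3 + 3) = -1*0 = 0)
(76 + c(4)) + C(19, 1) = (76 + 0) + (-1*1 + 19*(-4 + 19)) = 76 + (-1 + 19*15) = 76 + (-1 + 285) = 76 + 284 = 360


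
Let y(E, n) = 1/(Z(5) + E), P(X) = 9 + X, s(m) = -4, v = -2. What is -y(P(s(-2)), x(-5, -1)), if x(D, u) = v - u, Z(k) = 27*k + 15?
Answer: -1/155 ≈ -0.0064516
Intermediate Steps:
Z(k) = 15 + 27*k
x(D, u) = -2 - u
y(E, n) = 1/(150 + E) (y(E, n) = 1/((15 + 27*5) + E) = 1/((15 + 135) + E) = 1/(150 + E))
-y(P(s(-2)), x(-5, -1)) = -1/(150 + (9 - 4)) = -1/(150 + 5) = -1/155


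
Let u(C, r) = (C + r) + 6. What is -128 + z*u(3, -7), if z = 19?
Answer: -90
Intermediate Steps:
u(C, r) = 6 + C + r
-128 + z*u(3, -7) = -128 + 19*(6 + 3 - 7) = -128 + 19*2 = -128 + 38 = -90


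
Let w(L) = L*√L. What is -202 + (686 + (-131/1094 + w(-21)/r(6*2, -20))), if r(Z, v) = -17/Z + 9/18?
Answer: 529365/1094 + 252*I*√21/11 ≈ 483.88 + 104.98*I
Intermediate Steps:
r(Z, v) = ½ - 17/Z (r(Z, v) = -17/Z + 9*(1/18) = -17/Z + ½ = ½ - 17/Z)
w(L) = L^(3/2)
-202 + (686 + (-131/1094 + w(-21)/r(6*2, -20))) = -202 + (686 + (-131/1094 + (-21)^(3/2)/(((-34 + 6*2)/(2*((6*2))))))) = -202 + (686 + (-131*1/1094 + (-21*I*√21)/(((½)*(-34 + 12)/12)))) = -202 + (686 + (-131/1094 + (-21*I*√21)/(((½)*(1/12)*(-22))))) = -202 + (686 + (-131/1094 + (-21*I*√21)/(-11/12))) = -202 + (686 + (-131/1094 - 21*I*√21*(-12/11))) = -202 + (686 + (-131/1094 + 252*I*√21/11)) = -202 + (750353/1094 + 252*I*√21/11) = 529365/1094 + 252*I*√21/11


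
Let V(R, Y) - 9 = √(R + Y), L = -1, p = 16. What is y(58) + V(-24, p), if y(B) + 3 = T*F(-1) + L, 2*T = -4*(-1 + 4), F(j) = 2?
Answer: -7 + 2*I*√2 ≈ -7.0 + 2.8284*I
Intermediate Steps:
V(R, Y) = 9 + √(R + Y)
T = -6 (T = (-4*(-1 + 4))/2 = (-4*3)/2 = (½)*(-12) = -6)
y(B) = -16 (y(B) = -3 + (-6*2 - 1) = -3 + (-12 - 1) = -3 - 13 = -16)
y(58) + V(-24, p) = -16 + (9 + √(-24 + 16)) = -16 + (9 + √(-8)) = -16 + (9 + 2*I*√2) = -7 + 2*I*√2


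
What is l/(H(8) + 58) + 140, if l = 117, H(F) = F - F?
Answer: 8237/58 ≈ 142.02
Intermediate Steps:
H(F) = 0
l/(H(8) + 58) + 140 = 117/(0 + 58) + 140 = 117/58 + 140 = 8237/58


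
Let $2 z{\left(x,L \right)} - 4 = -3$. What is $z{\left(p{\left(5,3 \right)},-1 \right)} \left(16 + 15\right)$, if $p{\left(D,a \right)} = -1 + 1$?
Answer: $\frac{31}{2} \approx 15.5$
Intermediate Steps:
$p{\left(D,a \right)} = 0$
$z{\left(x,L \right)} = \frac{1}{2}$ ($z{\left(x,L \right)} = 2 + \frac{1}{2} \left(-3\right) = 2 - \frac{3}{2} = \frac{1}{2}$)
$z{\left(p{\left(5,3 \right)},-1 \right)} \left(16 + 15\right) = \frac{16 + 15}{2} = \frac{1}{2} \cdot 31 = \frac{31}{2}$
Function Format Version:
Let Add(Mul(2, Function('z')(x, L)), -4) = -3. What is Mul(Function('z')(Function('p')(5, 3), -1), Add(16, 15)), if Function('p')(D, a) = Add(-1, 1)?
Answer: Rational(31, 2) ≈ 15.500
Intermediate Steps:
Function('p')(D, a) = 0
Function('z')(x, L) = Rational(1, 2) (Function('z')(x, L) = Add(2, Mul(Rational(1, 2), -3)) = Add(2, Rational(-3, 2)) = Rational(1, 2))
Mul(Function('z')(Function('p')(5, 3), -1), Add(16, 15)) = Mul(Rational(1, 2), Add(16, 15)) = Mul(Rational(1, 2), 31) = Rational(31, 2)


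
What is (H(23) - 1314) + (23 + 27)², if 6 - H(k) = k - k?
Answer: 1192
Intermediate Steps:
H(k) = 6 (H(k) = 6 - (k - k) = 6 - 1*0 = 6 + 0 = 6)
(H(23) - 1314) + (23 + 27)² = (6 - 1314) + (23 + 27)² = -1308 + 50² = -1308 + 2500 = 1192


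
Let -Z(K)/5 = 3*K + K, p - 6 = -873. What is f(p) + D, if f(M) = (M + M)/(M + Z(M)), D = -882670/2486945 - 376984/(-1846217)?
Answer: -4466411219764/17447472520847 ≈ -0.25599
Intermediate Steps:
p = -867 (p = 6 - 873 = -867)
Z(K) = -20*K (Z(K) = -5*(3*K + K) = -20*K)
D = -138412377102/918288027413 (D = -882670*1/2486945 - 376984*(-1/1846217) = -176534/497389 + 376984/1846217 = -138412377102/918288027413 ≈ -0.15073)
f(M) = -2/19 (f(M) = (M + M)/(M - 20*M) = (2*M)/((-19*M)) = (2*M)*(-1/(19*M)) = -2/19)
f(p) + D = -2/19 - 138412377102/918288027413 = -4466411219764/17447472520847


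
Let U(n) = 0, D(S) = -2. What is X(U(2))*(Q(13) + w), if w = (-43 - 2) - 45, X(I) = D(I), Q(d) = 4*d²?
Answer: -1172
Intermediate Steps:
X(I) = -2
w = -90 (w = -45 - 45 = -90)
X(U(2))*(Q(13) + w) = -2*(4*13² - 90) = -2*(4*169 - 90) = -2*(676 - 90) = -2*586 = -1172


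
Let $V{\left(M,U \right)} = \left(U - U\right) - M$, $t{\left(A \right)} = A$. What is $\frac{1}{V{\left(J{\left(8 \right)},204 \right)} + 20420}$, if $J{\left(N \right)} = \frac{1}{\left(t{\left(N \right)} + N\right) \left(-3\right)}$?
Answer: $\frac{48}{980161} \approx 4.8972 \cdot 10^{-5}$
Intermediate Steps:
$J{\left(N \right)} = - \frac{1}{6 N}$ ($J{\left(N \right)} = \frac{1}{\left(N + N\right) \left(-3\right)} = \frac{1}{2 N} \left(- \frac{1}{3}\right) = - \frac{1}{6 N}$)
$V{\left(M,U \right)} = - M$ ($V{\left(M,U \right)} = 0 - M = - M$)
$\frac{1}{V{\left(J{\left(8 \right)},204 \right)} + 20420} = \frac{1}{- \frac{-1}{6 \cdot 8} + 20420} = \frac{1}{\left(-1\right) \left(- \frac{1}{48}\right) + 20420} = \frac{1}{\frac{1}{48} + 20420} = \frac{1}{\frac{980161}{48}} = \frac{48}{980161}$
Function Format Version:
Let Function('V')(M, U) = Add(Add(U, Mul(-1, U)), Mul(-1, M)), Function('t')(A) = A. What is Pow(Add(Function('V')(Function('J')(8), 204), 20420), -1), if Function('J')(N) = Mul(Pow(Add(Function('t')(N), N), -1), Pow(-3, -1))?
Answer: Rational(48, 980161) ≈ 4.8972e-5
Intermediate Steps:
Function('J')(N) = Mul(Rational(-1, 6), Pow(N, -1)) (Function('J')(N) = Mul(Pow(Add(N, N), -1), Pow(-3, -1)) = Mul(Pow(Mul(2, N), -1), Rational(-1, 3)) = Mul(Mul(Rational(1, 2), Pow(N, -1)), Rational(-1, 3)) = Mul(Rational(-1, 6), Pow(N, -1)))
Function('V')(M, U) = Mul(-1, M) (Function('V')(M, U) = Add(0, Mul(-1, M)) = Mul(-1, M))
Pow(Add(Function('V')(Function('J')(8), 204), 20420), -1) = Pow(Add(Mul(-1, Mul(Rational(-1, 6), Pow(8, -1))), 20420), -1) = Pow(Add(Mul(-1, Mul(Rational(-1, 6), Rational(1, 8))), 20420), -1) = Pow(Add(Mul(-1, Rational(-1, 48)), 20420), -1) = Pow(Add(Rational(1, 48), 20420), -1) = Pow(Rational(980161, 48), -1) = Rational(48, 980161)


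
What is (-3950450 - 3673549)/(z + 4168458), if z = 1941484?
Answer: -7623999/6109942 ≈ -1.2478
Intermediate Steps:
(-3950450 - 3673549)/(z + 4168458) = (-3950450 - 3673549)/(1941484 + 4168458) = -7623999/6109942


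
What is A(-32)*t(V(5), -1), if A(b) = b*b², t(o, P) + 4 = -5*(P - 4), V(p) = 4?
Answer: -688128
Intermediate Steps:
t(o, P) = 16 - 5*P (t(o, P) = -4 - 5*(P - 4) = -4 - 5*(-4 + P) = -4 + (20 - 5*P) = 16 - 5*P)
A(b) = b³
A(-32)*t(V(5), -1) = (-32)³*(16 - 5*(-1)) = -32768*(16 + 5) = -32768*21 = -688128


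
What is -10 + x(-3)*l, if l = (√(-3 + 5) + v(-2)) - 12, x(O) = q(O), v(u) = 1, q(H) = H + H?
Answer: 56 - 6*√2 ≈ 47.515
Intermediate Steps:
q(H) = 2*H
x(O) = 2*O
l = -11 + √2 (l = (√(-3 + 5) + 1) - 12 = (√2 + 1) - 12 = (1 + √2) - 12 = -11 + √2 ≈ -9.5858)
-10 + x(-3)*l = -10 + (2*(-3))*(-11 + √2) = -10 - 6*(-11 + √2) = -10 + (66 - 6*√2) = 56 - 6*√2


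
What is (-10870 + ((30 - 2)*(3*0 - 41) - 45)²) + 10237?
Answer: 1422616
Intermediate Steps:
(-10870 + ((30 - 2)*(3*0 - 41) - 45)²) + 10237 = (-10870 + (28*(0 - 41) - 45)²) + 10237 = (-10870 + (28*(-41) - 45)²) + 10237 = (-10870 + (-1148 - 45)²) + 10237 = (-10870 + (-1193)²) + 10237 = (-10870 + 1423249) + 10237 = 1412379 + 10237 = 1422616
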